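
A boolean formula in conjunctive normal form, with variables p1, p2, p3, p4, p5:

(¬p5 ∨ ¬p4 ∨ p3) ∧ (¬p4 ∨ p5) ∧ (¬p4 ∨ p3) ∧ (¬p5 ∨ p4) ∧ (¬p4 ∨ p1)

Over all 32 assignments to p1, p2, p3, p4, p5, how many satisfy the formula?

10

Case analysis on p4 and p5:
  p4=T, p5=T: remaining (p1,p2,p3) ∈ {(T,F,T); (T,T,T)} — 2.
  p4=T, p5=F: a clause becomes empty — 0.
  p4=F, p5=T: a clause becomes empty — 0.
  p4=F, p5=F: p1, p2, p3 free → 2^3 = 8.
Total: 2 + 0 + 0 + 8 = 10.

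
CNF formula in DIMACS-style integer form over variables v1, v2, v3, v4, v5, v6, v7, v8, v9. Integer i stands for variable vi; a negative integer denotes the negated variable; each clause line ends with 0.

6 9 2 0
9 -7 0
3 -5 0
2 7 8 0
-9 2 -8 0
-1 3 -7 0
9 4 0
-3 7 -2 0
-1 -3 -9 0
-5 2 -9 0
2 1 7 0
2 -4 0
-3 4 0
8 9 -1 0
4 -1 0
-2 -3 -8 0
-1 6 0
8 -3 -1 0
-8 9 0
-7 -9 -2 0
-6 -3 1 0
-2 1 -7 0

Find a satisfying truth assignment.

v1=True  v2=True  v3=False  v4=True  v5=False  v6=True  v7=False  v8=True  v9=True

Pure literal: v5 appears only negated; assign v5 = False.
Set v1 = True and propagate.
  then v4 is forced to True.
  then v2 is forced to True.
  then v6 is forced to True.
Try v3 = False.
  then v7 is forced to False.
The remaining clauses are satisfied by v8 = True, v9 = True.
Check each clause:
  1. (v9 OR v6 OR v2) — v9 is true.
  2. (v9 OR NOT v7) — NOT v7 is true.
  3. (NOT v5 OR v3) — NOT v5 is true.
  4. (v8 OR v2 OR v7) — v8 is true.
  5. (v2 OR NOT v9 OR NOT v8) — v2 is true.
  6. (NOT v7 OR NOT v1 OR v3) — NOT v7 is true.
  7. (v4 OR v9) — v9 is true.
  8. (v7 OR NOT v2 OR NOT v3) — NOT v3 is true.
  9. (NOT v9 OR NOT v1 OR NOT v3) — NOT v3 is true.
  10. (NOT v9 OR NOT v5 OR v2) — v2 is true.
  11. (v2 OR v7 OR v1) — v1 is true.
  12. (NOT v4 OR v2) — v2 is true.
  13. (v4 OR NOT v3) — v4 is true.
  14. (v8 OR NOT v1 OR v9) — v8 is true.
  15. (v4 OR NOT v1) — v4 is true.
  16. (NOT v2 OR NOT v8 OR NOT v3) — NOT v3 is true.
  17. (NOT v1 OR v6) — v6 is true.
  18. (v8 OR NOT v3 OR NOT v1) — v8 is true.
  19. (NOT v8 OR v9) — v9 is true.
  20. (NOT v9 OR NOT v2 OR NOT v7) — NOT v7 is true.
  21. (NOT v6 OR NOT v3 OR v1) — v1 is true.
  22. (v1 OR NOT v2 OR NOT v7) — v1 is true.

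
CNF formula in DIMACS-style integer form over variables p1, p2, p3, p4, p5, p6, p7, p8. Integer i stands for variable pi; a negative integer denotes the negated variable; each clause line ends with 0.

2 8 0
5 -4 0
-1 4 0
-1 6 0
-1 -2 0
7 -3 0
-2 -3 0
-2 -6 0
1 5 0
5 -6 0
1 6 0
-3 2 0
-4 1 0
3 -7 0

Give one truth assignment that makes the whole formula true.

p1 = True, p2 = False, p3 = False, p4 = True, p5 = True, p6 = True, p7 = False, p8 = True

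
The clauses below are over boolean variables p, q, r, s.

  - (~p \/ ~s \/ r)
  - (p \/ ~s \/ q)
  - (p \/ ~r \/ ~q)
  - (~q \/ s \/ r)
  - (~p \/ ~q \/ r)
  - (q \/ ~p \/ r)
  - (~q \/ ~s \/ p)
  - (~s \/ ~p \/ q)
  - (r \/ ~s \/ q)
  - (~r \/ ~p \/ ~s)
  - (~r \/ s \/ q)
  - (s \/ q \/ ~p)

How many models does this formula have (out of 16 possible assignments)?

2

Satisfying assignments:
  p=F q=F r=F s=F
  p=T q=T r=T s=F
Count: 2.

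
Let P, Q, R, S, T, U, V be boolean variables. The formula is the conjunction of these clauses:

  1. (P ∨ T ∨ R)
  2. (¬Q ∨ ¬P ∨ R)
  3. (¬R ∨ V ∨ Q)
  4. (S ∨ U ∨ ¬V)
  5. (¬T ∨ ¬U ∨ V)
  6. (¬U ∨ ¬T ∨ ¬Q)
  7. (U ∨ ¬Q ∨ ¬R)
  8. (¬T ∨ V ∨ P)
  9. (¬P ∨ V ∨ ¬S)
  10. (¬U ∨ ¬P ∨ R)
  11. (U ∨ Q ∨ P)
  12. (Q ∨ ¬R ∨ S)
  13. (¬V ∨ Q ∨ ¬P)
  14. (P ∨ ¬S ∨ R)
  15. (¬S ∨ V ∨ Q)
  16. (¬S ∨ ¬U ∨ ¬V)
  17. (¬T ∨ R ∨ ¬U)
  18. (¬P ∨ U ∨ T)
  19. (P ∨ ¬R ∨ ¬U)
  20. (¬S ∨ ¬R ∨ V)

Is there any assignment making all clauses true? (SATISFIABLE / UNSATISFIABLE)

Try P = True.
Set Q = True and propagate.
  then R is forced to True.
  then U is forced to True.
  then T is forced to False.
The remaining clauses are satisfied by S = False, V = True.
Every clause has at least one true literal under this assignment.
So P=T, Q=T, R=T, S=F, T=F, U=T, V=T is a satisfying assignment.

SATISFIABLE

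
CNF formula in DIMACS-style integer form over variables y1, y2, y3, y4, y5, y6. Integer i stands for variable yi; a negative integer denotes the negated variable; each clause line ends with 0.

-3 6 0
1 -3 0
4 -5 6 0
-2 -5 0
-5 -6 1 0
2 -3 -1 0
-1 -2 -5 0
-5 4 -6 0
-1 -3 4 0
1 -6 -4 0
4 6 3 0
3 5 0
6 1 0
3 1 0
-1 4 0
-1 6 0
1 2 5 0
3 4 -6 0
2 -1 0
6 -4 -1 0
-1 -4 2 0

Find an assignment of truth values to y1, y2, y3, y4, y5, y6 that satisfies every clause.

Branch on y1: take y1 = True.
  then y4 is forced to True.
  then y6 is forced to True.
  then y2 is forced to True.
  then y5 is forced to False.
  then y3 is forced to True.

y1 = T  y2 = T  y3 = T  y4 = T  y5 = F  y6 = T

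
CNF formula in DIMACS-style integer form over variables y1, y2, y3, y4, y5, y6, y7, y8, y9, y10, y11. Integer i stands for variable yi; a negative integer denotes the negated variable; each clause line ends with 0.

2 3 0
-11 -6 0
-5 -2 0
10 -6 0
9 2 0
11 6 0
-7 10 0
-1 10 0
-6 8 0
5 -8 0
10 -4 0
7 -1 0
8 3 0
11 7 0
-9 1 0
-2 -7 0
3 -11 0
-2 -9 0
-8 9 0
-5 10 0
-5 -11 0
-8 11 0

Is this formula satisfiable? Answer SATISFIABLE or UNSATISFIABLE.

SATISFIABLE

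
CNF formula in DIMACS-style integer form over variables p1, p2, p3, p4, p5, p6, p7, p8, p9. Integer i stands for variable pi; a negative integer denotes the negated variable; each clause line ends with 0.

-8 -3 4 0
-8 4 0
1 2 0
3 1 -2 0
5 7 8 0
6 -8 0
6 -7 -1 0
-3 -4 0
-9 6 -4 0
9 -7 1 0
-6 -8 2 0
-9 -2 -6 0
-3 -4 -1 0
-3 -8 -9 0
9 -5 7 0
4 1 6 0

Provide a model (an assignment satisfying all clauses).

p1=True, p2=True, p3=False, p4=True, p5=True, p6=True, p7=True, p8=False, p9=False

Try p1 = True.
Set p2 = True and propagate.
Try p3 = False.
For the remaining variables, p4 = True, p5 = True, p6 = True, p7 = True, p8 = False, p9 = False works.
Every clause has at least one true literal under this assignment.
Check each clause:
  1. (NOT p8 OR p4 OR NOT p3) — NOT p8 is true.
  2. (NOT p8 OR p4) — NOT p8 is true.
  3. (p1 OR p2) — p1 is true.
  4. (NOT p2 OR p3 OR p1) — p1 is true.
  5. (p7 OR p5 OR p8) — p5 is true.
  6. (p6 OR NOT p8) — NOT p8 is true.
  7. (p6 OR NOT p7 OR NOT p1) — p6 is true.
  8. (NOT p3 OR NOT p4) — NOT p3 is true.
  9. (NOT p4 OR NOT p9 OR p6) — p6 is true.
  10. (p9 OR p1 OR NOT p7) — p1 is true.
  11. (NOT p8 OR NOT p6 OR p2) — NOT p8 is true.
  12. (NOT p6 OR NOT p2 OR NOT p9) — NOT p9 is true.
  13. (NOT p3 OR NOT p4 OR NOT p1) — NOT p3 is true.
  14. (NOT p3 OR NOT p8 OR NOT p9) — NOT p8 is true.
  15. (NOT p5 OR p7 OR p9) — p7 is true.
  16. (p6 OR p1 OR p4) — p1 is true.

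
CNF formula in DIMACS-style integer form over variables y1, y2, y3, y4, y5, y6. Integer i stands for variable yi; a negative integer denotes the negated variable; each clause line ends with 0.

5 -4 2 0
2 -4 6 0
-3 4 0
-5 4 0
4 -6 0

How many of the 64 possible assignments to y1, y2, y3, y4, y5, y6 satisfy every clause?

Split on y4, then y2.
  y4=T, y2=T: y1, y3, y5, y6 free → 2^4 = 16.
  y4=T, y2=F: remaining (y1,y3,y5,y6) ∈ {(F,F,T,T); (F,T,T,T); (T,F,T,T); (T,T,T,T)} — 4.
  y4=F, y2=T: remaining (y1,y3,y5,y6) ∈ {(F,F,F,F); (T,F,F,F)} — 2.
  y4=F, y2=F: remaining (y1,y3,y5,y6) ∈ {(F,F,F,F); (T,F,F,F)} — 2.
Total: 16 + 4 + 2 + 2 = 24.

24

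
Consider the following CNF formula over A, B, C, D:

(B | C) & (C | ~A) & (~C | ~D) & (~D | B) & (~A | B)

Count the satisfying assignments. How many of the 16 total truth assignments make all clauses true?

5

The models are:
  A=0 B=0 C=1 D=0
  A=0 B=1 C=0 D=0
  A=0 B=1 C=0 D=1
  A=0 B=1 C=1 D=0
  A=1 B=1 C=1 D=0
That's 5 in total.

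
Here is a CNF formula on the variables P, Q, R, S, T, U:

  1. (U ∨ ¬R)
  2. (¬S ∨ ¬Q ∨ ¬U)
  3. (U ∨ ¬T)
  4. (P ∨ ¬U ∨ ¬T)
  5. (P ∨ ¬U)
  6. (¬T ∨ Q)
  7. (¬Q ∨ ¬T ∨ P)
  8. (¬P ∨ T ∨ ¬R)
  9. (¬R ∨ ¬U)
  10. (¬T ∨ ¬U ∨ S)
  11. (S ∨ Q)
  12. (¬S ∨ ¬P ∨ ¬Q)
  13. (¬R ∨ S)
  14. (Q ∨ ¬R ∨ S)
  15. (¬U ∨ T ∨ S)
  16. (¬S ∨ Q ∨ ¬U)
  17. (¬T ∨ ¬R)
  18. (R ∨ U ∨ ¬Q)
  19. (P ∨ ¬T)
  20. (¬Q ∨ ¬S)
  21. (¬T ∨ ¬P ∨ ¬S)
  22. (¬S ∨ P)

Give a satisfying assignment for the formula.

P = True  Q = False  R = False  S = True  T = False  U = False

Branch on P: take P = True.
Set Q = False and propagate.
  then T is forced to False.
  then R is forced to False.
  then S is forced to True.
  then U is forced to False.
Check each clause:
  1. (U ∨ ¬R) — ¬R is true.
  2. (¬Q ∨ ¬U ∨ ¬S) — ¬U is true.
  3. (¬T ∨ U) — ¬T is true.
  4. (¬U ∨ ¬T ∨ P) — P is true.
  5. (¬U ∨ P) — P is true.
  6. (Q ∨ ¬T) — ¬T is true.
  7. (¬T ∨ P ∨ ¬Q) — P is true.
  8. (¬R ∨ T ∨ ¬P) — ¬R is true.
  9. (¬U ∨ ¬R) — ¬U is true.
  10. (¬U ∨ ¬T ∨ S) — ¬U is true.
  11. (S ∨ Q) — S is true.
  12. (¬P ∨ ¬Q ∨ ¬S) — ¬Q is true.
  13. (¬R ∨ S) — S is true.
  14. (¬R ∨ Q ∨ S) — S is true.
  15. (T ∨ ¬U ∨ S) — ¬U is true.
  16. (¬U ∨ ¬S ∨ Q) — ¬U is true.
  17. (¬R ∨ ¬T) — ¬T is true.
  18. (¬Q ∨ U ∨ R) — ¬Q is true.
  19. (¬T ∨ P) — P is true.
  20. (¬S ∨ ¬Q) — ¬Q is true.
  21. (¬S ∨ ¬T ∨ ¬P) — ¬T is true.
  22. (P ∨ ¬S) — P is true.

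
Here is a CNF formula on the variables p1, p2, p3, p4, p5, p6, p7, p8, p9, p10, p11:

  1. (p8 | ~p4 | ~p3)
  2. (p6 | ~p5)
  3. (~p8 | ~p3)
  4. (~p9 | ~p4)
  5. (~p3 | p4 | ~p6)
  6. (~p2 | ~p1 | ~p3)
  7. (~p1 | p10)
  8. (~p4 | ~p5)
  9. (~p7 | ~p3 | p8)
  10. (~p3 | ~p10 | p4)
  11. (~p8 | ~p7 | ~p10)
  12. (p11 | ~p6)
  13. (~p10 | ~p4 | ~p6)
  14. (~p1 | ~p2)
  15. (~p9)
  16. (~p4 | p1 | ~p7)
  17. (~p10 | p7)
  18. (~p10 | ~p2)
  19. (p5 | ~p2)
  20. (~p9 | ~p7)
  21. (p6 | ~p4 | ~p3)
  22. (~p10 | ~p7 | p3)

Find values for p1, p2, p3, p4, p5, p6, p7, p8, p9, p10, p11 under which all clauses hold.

p1=False, p2=False, p3=True, p4=False, p5=False, p6=False, p7=False, p8=False, p9=False, p10=False, p11=True

Unit propagation: (~p9) forces p9 = False.
p2 occurs only negated in the remaining clauses — set p2 = False.
p11 occurs only positively in the remaining clauses — set p11 = True.
Set p1 = False and propagate.
For the remaining variables, p3 = True, p4 = False, p5 = False, p6 = False, p7 = False, p8 = False, p10 = False works.
Check each clause:
  1. (~p3 | ~p4 | p8) — ~p4 is true.
  2. (p6 | ~p5) — ~p5 is true.
  3. (~p3 | ~p8) — ~p8 is true.
  4. (~p4 | ~p9) — ~p4 is true.
  5. (p4 | ~p3 | ~p6) — ~p6 is true.
  6. (~p2 | ~p1 | ~p3) — ~p1 is true.
  7. (p10 | ~p1) — ~p1 is true.
  8. (~p4 | ~p5) — ~p5 is true.
  9. (~p7 | p8 | ~p3) — ~p7 is true.
  10. (~p3 | p4 | ~p10) — ~p10 is true.
  11. (~p7 | ~p10 | ~p8) — ~p8 is true.
  12. (p11 | ~p6) — ~p6 is true.
  13. (~p6 | ~p4 | ~p10) — ~p6 is true.
  14. (~p2 | ~p1) — ~p1 is true.
  15. (~p9) — ~p9 is true.
  16. (~p4 | p1 | ~p7) — ~p4 is true.
  17. (~p10 | p7) — ~p10 is true.
  18. (~p2 | ~p10) — ~p10 is true.
  19. (p5 | ~p2) — ~p2 is true.
  20. (~p7 | ~p9) — ~p7 is true.
  21. (~p3 | ~p4 | p6) — ~p4 is true.
  22. (~p7 | ~p10 | p3) — ~p7 is true.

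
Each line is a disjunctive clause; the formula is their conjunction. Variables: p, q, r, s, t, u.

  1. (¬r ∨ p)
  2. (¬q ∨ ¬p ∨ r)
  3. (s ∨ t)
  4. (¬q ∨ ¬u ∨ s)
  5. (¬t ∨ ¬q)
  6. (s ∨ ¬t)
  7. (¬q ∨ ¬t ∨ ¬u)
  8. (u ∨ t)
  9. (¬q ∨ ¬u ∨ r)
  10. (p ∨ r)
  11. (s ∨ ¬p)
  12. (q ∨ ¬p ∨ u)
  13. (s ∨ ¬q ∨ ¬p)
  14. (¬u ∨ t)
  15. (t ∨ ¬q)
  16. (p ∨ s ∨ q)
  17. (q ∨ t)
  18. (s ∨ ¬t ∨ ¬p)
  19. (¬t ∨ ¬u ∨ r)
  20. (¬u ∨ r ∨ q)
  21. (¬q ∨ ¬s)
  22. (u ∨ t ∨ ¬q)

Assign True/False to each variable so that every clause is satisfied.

Branch on p: take p = True.
  then s is forced to True.
  then q is forced to False.
  then u is forced to True.
  then t is forced to True.
  then r is forced to True.

p=T, q=F, r=T, s=T, t=T, u=T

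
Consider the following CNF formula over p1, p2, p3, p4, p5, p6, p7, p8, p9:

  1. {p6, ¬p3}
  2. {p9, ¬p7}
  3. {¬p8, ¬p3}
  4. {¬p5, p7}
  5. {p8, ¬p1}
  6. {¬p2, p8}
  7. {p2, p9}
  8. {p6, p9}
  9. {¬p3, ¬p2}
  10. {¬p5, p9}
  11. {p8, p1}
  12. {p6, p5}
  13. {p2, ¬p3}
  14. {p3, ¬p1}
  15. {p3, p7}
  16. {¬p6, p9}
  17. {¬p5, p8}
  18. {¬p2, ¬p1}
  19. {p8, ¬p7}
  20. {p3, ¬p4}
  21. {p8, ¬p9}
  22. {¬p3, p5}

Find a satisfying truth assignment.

Pure literal: p4 appears only negated; assign p4 = False.
Branch on p1: take p1 = False.
  then p8 is forced to True.
  then p3 is forced to False.
  then p7 is forced to True.
  then p9 is forced to True.
The remaining clauses are satisfied by p2 = False, p5 = True, p6 = True.

p1=False, p2=False, p3=False, p4=False, p5=True, p6=True, p7=True, p8=True, p9=True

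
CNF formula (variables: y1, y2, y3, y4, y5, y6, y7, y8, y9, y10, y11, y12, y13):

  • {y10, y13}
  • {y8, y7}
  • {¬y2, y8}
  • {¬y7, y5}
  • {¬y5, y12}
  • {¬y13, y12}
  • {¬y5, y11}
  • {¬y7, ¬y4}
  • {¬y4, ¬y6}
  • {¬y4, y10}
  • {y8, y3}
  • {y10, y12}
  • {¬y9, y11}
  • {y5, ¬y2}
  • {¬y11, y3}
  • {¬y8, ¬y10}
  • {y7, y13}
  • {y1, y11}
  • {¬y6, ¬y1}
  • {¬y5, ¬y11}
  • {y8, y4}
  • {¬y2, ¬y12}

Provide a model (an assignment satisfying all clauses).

y2 occurs only negated in the remaining clauses — set y2 = False.
Pure literal: y3 appears only positively; assign y3 = True.
Try y1 = False.
  then y11 is forced to True.
  then y5 is forced to False.
  then y7 is forced to False.
  then y8 is forced to True.
  then y10 is forced to False.
  then y13 is forced to True.
  then y12 is forced to True.
  then y4 is forced to False.
y6, y9 are now unconstrained; take y6 = True, y9 = True.
Check each clause:
  1. {y10, y13} — y13 is true.
  2. {y7, y8} — y8 is true.
  3. {¬y2, y8} — y8 is true.
  4. {¬y7, y5} — ¬y7 is true.
  5. {y12, ¬y5} — ¬y5 is true.
  6. {y12, ¬y13} — y12 is true.
  7. {y11, ¬y5} — y11 is true.
  8. {¬y4, ¬y7} — ¬y7 is true.
  9. {¬y4, ¬y6} — ¬y4 is true.
  10. {¬y4, y10} — ¬y4 is true.
  11. {y3, y8} — y8 is true.
  12. {y12, y10} — y12 is true.
  13. {y11, ¬y9} — y11 is true.
  14. {y5, ¬y2} — ¬y2 is true.
  15. {¬y11, y3} — y3 is true.
  16. {¬y10, ¬y8} — ¬y10 is true.
  17. {y13, y7} — y13 is true.
  18. {y1, y11} — y11 is true.
  19. {¬y1, ¬y6} — ¬y1 is true.
  20. {¬y11, ¬y5} — ¬y5 is true.
  21. {y4, y8} — y8 is true.
  22. {¬y12, ¬y2} — ¬y2 is true.

y1 = F, y2 = F, y3 = T, y4 = F, y5 = F, y6 = T, y7 = F, y8 = T, y9 = T, y10 = F, y11 = T, y12 = T, y13 = T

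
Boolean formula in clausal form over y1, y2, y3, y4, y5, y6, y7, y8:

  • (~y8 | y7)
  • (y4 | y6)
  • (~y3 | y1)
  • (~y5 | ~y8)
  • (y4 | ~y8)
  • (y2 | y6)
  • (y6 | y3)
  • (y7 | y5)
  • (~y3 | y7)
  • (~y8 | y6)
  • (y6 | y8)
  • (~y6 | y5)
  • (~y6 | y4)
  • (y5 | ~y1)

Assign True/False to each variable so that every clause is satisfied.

y1 = 1  y2 = 0  y3 = 0  y4 = 1  y5 = 1  y6 = 1  y7 = 0  y8 = 0

Pure literal: y4 appears only positively; assign y4 = True.
Set y1 = True and propagate.
  then y5 is forced to True.
  then y8 is forced to False.
  then y6 is forced to True.
Try y3 = False.
y2, y7 are now unconstrained; take y2 = False, y7 = False.
Every clause has at least one true literal under this assignment.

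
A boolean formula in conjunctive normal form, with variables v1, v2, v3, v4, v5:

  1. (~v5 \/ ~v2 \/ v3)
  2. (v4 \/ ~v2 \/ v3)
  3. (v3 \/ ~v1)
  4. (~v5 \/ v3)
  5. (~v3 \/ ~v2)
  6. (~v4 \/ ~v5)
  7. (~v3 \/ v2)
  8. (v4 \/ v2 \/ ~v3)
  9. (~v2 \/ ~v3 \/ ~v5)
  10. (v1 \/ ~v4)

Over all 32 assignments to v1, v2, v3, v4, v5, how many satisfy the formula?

1

The models are:
  v1=F v2=F v3=F v4=F v5=F
Count: 1.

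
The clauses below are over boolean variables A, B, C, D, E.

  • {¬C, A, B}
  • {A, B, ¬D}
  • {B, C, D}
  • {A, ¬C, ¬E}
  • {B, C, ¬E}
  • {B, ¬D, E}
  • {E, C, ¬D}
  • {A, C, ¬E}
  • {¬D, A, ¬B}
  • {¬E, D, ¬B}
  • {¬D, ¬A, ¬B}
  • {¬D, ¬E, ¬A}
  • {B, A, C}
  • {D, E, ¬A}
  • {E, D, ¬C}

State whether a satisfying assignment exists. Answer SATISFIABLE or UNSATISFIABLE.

SATISFIABLE

Set A = True and propagate.
The remaining clauses are satisfied by B = False, C = True, D = False, E = True.
Every clause has at least one true literal under this assignment.
So A = True, B = False, C = True, D = False, E = True is a satisfying assignment.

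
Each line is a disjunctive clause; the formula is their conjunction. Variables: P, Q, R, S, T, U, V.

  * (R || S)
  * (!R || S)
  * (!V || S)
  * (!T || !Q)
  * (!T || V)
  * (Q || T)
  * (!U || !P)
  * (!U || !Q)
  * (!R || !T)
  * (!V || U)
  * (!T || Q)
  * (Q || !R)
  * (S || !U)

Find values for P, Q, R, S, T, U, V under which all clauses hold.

S occurs only positively in the remaining clauses — set S = True.
Branch on P: take P = True.
  then U is forced to False.
  then V is forced to False.
  then T is forced to False.
  then Q is forced to True.
R is now unconstrained; take R = False.

P = T  Q = T  R = F  S = T  T = F  U = F  V = F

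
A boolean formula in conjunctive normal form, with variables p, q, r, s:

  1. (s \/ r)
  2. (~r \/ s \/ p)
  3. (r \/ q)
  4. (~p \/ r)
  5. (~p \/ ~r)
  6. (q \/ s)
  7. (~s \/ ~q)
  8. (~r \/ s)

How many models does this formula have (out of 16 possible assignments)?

Satisfying assignments:
  p=0 q=0 r=1 s=1
Count: 1.

1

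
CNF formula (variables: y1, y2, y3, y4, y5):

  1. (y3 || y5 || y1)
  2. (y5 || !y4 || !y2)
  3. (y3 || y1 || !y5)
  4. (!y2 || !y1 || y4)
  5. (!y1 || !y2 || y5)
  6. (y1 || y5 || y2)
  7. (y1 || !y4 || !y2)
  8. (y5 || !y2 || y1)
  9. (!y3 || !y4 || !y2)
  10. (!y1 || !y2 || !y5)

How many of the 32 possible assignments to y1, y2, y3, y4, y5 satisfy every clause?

11

Case analysis on y1 and y2:
  y1=T, y2=T: a clause becomes empty — 0.
  y1=T, y2=F: y3, y4, y5 free → 2^3 = 8.
  y1=F, y2=T: remaining (y3,y4,y5) ∈ {(T,F,T)} — 1.
  y1=F, y2=F: remaining (y3,y4,y5) ∈ {(T,F,T); (T,T,T)} — 2.
Total: 0 + 8 + 1 + 2 = 11.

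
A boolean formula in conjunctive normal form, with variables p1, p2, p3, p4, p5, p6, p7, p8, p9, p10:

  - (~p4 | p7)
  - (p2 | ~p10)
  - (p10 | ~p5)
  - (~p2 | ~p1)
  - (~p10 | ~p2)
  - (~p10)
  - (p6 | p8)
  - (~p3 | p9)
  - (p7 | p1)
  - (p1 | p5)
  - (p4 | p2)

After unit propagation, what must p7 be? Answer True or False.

True

(~p10) stands alone — p10 = False.
(p10 | ~p5): since p10 = False, the clause reduces to (~p5). p5 = False.
(p1 | p5): since p5 = False, the clause reduces to (p1). p1 = True.
(~p1 | ~p2) with p1 = True leaves only ~p2, so p2 = False.
From (p4 | p2) and p2 = False: p4 = True.
In (p7 | ~p4), ~p4 is now false; p7 must hold, so p7 = True.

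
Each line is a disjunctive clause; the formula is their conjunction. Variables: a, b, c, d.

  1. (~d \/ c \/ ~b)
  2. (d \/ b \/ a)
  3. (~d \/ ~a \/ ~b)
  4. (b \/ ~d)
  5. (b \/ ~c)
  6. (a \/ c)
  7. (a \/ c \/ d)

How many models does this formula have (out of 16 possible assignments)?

5

Satisfying assignments:
  a=F b=T c=T d=F
  a=F b=T c=T d=T
  a=T b=F c=F d=F
  a=T b=T c=F d=F
  a=T b=T c=T d=F
Count: 5.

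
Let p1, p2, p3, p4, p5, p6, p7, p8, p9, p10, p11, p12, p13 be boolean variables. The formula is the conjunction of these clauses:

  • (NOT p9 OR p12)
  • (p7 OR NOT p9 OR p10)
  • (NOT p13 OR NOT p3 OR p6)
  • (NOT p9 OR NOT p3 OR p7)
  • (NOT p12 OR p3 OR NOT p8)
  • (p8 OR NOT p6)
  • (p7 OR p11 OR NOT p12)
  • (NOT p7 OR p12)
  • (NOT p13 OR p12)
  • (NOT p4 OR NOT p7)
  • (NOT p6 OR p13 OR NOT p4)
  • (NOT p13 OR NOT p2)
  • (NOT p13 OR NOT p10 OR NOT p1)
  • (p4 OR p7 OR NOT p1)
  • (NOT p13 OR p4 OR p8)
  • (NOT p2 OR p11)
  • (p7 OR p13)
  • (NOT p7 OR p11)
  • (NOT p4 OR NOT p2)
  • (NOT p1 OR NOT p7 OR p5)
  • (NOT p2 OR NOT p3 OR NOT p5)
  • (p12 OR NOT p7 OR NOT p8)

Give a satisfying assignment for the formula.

p1=False, p2=False, p3=True, p4=False, p5=False, p6=False, p7=True, p8=True, p9=True, p10=False, p11=True, p12=True, p13=False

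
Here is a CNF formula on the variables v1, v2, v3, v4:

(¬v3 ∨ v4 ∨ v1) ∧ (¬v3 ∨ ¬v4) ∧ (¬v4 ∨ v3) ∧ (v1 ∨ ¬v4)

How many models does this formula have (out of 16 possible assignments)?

Satisfying assignments:
  v1=0 v2=0 v3=0 v4=0
  v1=0 v2=1 v3=0 v4=0
  v1=1 v2=0 v3=0 v4=0
  v1=1 v2=0 v3=1 v4=0
  v1=1 v2=1 v3=0 v4=0
  v1=1 v2=1 v3=1 v4=0
That's 6 in total.

6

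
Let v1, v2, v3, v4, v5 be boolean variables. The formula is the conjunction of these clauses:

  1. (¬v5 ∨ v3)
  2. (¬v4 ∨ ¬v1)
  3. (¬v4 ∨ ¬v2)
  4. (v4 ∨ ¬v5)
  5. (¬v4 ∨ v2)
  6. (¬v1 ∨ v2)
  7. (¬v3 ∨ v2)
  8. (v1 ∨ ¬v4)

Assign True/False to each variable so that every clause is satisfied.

v1=F  v2=F  v3=F  v4=F  v5=F

v5 occurs only negated in the remaining clauses — set v5 = False.
Set v1 = False and propagate.
  then v4 is forced to False.
Set v2 = False and propagate.
  then v3 is forced to False.
Every clause has at least one true literal under this assignment.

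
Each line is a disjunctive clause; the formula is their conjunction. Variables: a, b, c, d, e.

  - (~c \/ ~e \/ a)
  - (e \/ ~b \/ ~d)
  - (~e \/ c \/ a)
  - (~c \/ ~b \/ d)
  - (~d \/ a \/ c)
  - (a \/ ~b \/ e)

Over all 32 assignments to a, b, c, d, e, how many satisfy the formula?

15

Case analysis on a and c:
  a=1, c=1: 5 of the 8 assignments to (b,d,e) work.
  a=1, c=0: 7 of the 8 assignments to (b,d,e) work.
  a=0, c=1: remaining (b,d,e) ∈ {(0,0,0); (0,1,0)} — 2.
  a=0, c=0: remaining (b,d,e) ∈ {(0,0,0)} — 1.
Total: 5 + 7 + 2 + 1 = 15.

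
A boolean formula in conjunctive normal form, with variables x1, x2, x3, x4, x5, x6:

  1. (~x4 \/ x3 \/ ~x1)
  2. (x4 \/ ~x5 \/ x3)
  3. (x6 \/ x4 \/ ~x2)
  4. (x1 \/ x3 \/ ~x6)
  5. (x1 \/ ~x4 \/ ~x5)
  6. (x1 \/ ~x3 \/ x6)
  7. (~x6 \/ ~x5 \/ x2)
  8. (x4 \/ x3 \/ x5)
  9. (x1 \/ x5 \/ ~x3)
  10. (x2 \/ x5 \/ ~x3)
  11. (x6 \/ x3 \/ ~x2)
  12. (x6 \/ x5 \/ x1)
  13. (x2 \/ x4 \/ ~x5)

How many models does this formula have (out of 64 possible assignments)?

Split on x3, then x5.
  x3=T, x5=T: 5 of the 16 assignments to (x1,x2,x4,x6) work.
  x3=T, x5=F: remaining (x1,x2,x4,x6) ∈ {(T,T,F,T); (T,T,T,F); (T,T,T,T)} — 3.
  x3=F, x5=T: a clause becomes empty — 0.
  x3=F, x5=F: a clause becomes empty — 0.
Total: 5 + 3 + 0 + 0 = 8.

8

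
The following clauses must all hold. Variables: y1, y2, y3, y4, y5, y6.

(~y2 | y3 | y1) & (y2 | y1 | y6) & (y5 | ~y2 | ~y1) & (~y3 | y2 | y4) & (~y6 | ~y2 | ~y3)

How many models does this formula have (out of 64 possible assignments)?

28

Split on y2, then y1.
  y2=T, y1=T: y4 free; 3 ways for (y3,y5,y6) × 2^1 = 6.
  y2=T, y1=F: remaining (y3,y4,y5,y6) ∈ {(T,F,F,F); (T,F,T,F); (T,T,F,F); (T,T,T,F)} — 4.
  y2=F, y1=T: y5, y6 free; 3 ways for (y3,y4) × 2^2 = 12.
  y2=F, y1=F: y5 free; 3 ways for (y3,y4,y6) × 2^1 = 6.
Total: 6 + 4 + 12 + 6 = 28.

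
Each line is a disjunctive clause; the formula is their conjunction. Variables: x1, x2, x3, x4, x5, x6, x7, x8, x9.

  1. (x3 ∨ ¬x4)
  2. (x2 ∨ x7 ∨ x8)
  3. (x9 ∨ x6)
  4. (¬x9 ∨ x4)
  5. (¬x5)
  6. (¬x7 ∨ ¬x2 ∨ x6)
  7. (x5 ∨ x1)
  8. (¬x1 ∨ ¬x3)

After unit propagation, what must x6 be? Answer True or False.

True

(¬x5) is a unit clause: x5 = False.
In (x5 ∨ x1), x5 is now false; x1 must hold, so x1 = True.
In (¬x1 ∨ ¬x3), ¬x1 is now false; ¬x3 must hold, so x3 = False.
(x3 ∨ ¬x4) with x3 = False leaves only ¬x4, so x4 = False.
(¬x9 ∨ x4): since x4 = False, the clause reduces to (¬x9). x9 = False.
From (x6 ∨ x9) and x9 = False: x6 = True.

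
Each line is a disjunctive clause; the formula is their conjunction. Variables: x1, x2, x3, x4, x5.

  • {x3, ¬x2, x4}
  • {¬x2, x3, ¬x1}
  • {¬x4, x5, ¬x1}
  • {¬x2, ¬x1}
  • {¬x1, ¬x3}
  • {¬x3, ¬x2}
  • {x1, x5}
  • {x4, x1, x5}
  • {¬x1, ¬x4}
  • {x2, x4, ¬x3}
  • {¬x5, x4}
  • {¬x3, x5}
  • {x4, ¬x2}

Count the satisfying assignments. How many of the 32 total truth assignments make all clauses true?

4

The models are:
  x1=0 x2=0 x3=0 x4=1 x5=1
  x1=0 x2=0 x3=1 x4=1 x5=1
  x1=0 x2=1 x3=0 x4=1 x5=1
  x1=1 x2=0 x3=0 x4=0 x5=0
That's 4 in total.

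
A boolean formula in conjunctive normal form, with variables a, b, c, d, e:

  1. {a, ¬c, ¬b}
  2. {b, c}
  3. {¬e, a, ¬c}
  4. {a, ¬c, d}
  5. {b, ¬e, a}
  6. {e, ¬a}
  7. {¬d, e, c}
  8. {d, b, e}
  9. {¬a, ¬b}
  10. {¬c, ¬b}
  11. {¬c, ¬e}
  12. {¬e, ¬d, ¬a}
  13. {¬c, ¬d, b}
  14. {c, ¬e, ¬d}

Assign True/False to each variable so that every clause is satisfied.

a=F  b=T  c=F  d=F  e=F

Set a = False and propagate.
Try b = True.
  then c is forced to False.
Try d = False.
e is now unconstrained; take e = False.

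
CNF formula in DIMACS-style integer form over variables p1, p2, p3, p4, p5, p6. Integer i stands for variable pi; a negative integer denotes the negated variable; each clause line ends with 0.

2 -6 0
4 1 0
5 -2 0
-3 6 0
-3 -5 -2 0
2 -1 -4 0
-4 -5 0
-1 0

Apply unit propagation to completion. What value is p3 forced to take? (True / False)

False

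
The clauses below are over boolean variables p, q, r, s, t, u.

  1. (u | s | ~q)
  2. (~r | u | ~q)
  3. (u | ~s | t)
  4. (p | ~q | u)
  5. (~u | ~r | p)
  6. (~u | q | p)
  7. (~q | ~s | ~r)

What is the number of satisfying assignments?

31

Split on u, then q.
  u=1, q=1: t free; 5 ways for (p,r,s) × 2^1 = 10.
  u=1, q=0: forces p=1; r, s, t free → 2^3 = 8.
  u=0, q=1: remaining (p,r,s,t) ∈ {(1,0,1,1)} — 1.
  u=0, q=0: p, r free; 3 ways for (s,t) × 2^2 = 12.
Total: 10 + 8 + 1 + 12 = 31.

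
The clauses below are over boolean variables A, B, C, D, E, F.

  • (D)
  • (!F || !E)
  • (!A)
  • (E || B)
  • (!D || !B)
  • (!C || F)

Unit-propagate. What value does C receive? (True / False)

False

(D) stands alone — D = True.
(!A) is a unit clause: A = False.
In (!B || !D), !D is now false; !B must hold, so B = False.
In (B || E), B is now false; E must hold, so E = True.
(!F || !E) with E = True leaves only !F, so F = False.
(F || !C) with F = False leaves only !C, so C = False.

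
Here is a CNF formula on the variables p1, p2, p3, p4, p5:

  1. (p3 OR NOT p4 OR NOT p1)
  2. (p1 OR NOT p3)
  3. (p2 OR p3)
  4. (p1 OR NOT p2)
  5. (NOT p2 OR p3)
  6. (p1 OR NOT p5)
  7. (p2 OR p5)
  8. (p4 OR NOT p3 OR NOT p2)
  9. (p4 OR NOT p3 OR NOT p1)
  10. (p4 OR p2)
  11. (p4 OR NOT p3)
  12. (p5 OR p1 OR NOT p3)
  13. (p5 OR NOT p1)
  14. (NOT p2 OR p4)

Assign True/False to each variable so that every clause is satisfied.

p1=True, p2=True, p3=True, p4=True, p5=True

Check each clause:
  1. (NOT p4 OR NOT p1 OR p3) — p3 is true.
  2. (NOT p3 OR p1) — p1 is true.
  3. (p3 OR p2) — p2 is true.
  4. (NOT p2 OR p1) — p1 is true.
  5. (NOT p2 OR p3) — p3 is true.
  6. (NOT p5 OR p1) — p1 is true.
  7. (p2 OR p5) — p2 is true.
  8. (p4 OR NOT p3 OR NOT p2) — p4 is true.
  9. (NOT p1 OR p4 OR NOT p3) — p4 is true.
  10. (p4 OR p2) — p2 is true.
  11. (NOT p3 OR p4) — p4 is true.
  12. (p5 OR NOT p3 OR p1) — p1 is true.
  13. (NOT p1 OR p5) — p5 is true.
  14. (NOT p2 OR p4) — p4 is true.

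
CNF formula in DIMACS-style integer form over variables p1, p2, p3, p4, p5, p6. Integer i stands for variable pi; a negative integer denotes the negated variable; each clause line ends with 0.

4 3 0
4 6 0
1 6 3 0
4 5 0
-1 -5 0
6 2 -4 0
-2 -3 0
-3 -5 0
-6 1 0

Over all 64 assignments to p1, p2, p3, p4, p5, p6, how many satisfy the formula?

Satisfying assignments:
  p1=T p2=F p3=F p4=T p5=F p6=T
  p1=T p2=F p3=T p4=T p5=F p6=T
  p1=T p2=T p3=F p4=T p5=F p6=F
  p1=T p2=T p3=F p4=T p5=F p6=T
That's 4 in total.

4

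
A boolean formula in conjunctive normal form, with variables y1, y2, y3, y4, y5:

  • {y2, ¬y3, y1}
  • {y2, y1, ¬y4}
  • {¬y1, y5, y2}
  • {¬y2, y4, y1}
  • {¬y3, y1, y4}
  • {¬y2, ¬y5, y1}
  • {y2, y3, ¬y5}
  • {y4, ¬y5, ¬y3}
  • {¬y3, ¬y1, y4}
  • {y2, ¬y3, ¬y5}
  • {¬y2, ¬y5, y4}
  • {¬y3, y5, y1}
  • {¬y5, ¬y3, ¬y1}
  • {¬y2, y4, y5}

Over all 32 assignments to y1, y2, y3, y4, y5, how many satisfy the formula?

The models are:
  y1=F y2=F y3=F y4=F y5=F
  y1=F y2=T y3=F y4=T y5=F
  y1=T y2=T y3=F y4=T y5=F
  y1=T y2=T y3=F y4=T y5=T
  y1=T y2=T y3=T y4=T y5=F
That's 5 in total.

5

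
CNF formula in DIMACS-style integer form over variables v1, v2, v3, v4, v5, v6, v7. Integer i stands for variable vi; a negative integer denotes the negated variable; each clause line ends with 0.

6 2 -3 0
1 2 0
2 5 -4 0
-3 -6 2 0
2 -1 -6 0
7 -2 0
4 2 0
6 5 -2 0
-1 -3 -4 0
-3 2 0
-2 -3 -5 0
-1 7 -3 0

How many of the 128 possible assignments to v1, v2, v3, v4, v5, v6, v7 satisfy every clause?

Case analysis on v2 and v3:
  v2=T, v3=T: remaining (v1,v4,v5,v6,v7) ∈ {(F,F,F,T,T); (F,T,F,T,T); (T,F,F,T,T)} — 3.
  v2=T, v3=F: v1, v4 free; 3 ways for (v5,v6,v7) × 2^2 = 12.
  v2=F, v3=T: a clause becomes empty — 0.
  v2=F, v3=F: remaining (v1,v4,v5,v6,v7) ∈ {(T,T,T,F,F); (T,T,T,F,T)} — 2.
Total: 3 + 12 + 0 + 2 = 17.

17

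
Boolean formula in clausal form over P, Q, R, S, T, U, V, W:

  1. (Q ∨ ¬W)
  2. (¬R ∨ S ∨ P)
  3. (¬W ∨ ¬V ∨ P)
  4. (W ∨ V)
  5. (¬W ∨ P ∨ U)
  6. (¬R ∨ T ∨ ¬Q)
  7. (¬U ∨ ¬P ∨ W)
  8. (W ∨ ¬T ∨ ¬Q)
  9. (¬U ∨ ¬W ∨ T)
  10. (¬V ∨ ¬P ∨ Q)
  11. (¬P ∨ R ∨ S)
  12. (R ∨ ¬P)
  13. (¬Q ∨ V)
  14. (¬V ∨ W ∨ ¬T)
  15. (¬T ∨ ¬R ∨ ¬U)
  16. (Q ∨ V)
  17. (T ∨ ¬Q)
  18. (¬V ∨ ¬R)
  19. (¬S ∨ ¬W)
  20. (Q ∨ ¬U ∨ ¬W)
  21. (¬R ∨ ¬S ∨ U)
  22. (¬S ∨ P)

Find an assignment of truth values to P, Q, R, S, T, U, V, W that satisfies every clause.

P=False, Q=False, R=False, S=False, T=False, U=True, V=True, W=False

Check each clause:
  1. (¬W ∨ Q) — ¬W is true.
  2. (P ∨ S ∨ ¬R) — ¬R is true.
  3. (¬V ∨ P ∨ ¬W) — ¬W is true.
  4. (V ∨ W) — V is true.
  5. (¬W ∨ U ∨ P) — ¬W is true.
  6. (T ∨ ¬Q ∨ ¬R) — ¬R is true.
  7. (¬U ∨ ¬P ∨ W) — ¬P is true.
  8. (¬Q ∨ ¬T ∨ W) — ¬T is true.
  9. (¬W ∨ ¬U ∨ T) — ¬W is true.
  10. (¬P ∨ Q ∨ ¬V) — ¬P is true.
  11. (¬P ∨ R ∨ S) — ¬P is true.
  12. (¬P ∨ R) — ¬P is true.
  13. (¬Q ∨ V) — ¬Q is true.
  14. (¬V ∨ W ∨ ¬T) — ¬T is true.
  15. (¬U ∨ ¬R ∨ ¬T) — ¬T is true.
  16. (V ∨ Q) — V is true.
  17. (¬Q ∨ T) — ¬Q is true.
  18. (¬V ∨ ¬R) — ¬R is true.
  19. (¬S ∨ ¬W) — ¬W is true.
  20. (Q ∨ ¬U ∨ ¬W) — ¬W is true.
  21. (U ∨ ¬R ∨ ¬S) — ¬S is true.
  22. (P ∨ ¬S) — ¬S is true.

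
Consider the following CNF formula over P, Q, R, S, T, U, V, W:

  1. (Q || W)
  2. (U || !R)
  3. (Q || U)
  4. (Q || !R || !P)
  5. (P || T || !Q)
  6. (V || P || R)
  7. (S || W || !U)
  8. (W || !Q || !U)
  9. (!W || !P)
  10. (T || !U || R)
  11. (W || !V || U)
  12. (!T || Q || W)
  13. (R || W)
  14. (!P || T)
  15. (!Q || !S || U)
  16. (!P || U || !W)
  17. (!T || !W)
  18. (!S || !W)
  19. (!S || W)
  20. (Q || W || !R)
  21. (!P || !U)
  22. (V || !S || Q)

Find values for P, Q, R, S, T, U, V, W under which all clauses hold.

P=False, Q=False, R=True, S=False, T=False, U=True, V=True, W=True

Check each clause:
  1. (Q || W) — W is true.
  2. (U || !R) — U is true.
  3. (Q || U) — U is true.
  4. (Q || !P || !R) — !P is true.
  5. (T || !Q || P) — !Q is true.
  6. (R || V || P) — R is true.
  7. (W || S || !U) — W is true.
  8. (!U || !Q || W) — W is true.
  9. (!P || !W) — !P is true.
  10. (R || !U || T) — R is true.
  11. (U || W || !V) — W is true.
  12. (!T || Q || W) — W is true.
  13. (W || R) — W is true.
  14. (!P || T) — !P is true.
  15. (!Q || U || !S) — !S is true.
  16. (!P || !W || U) — U is true.
  17. (!T || !W) — !T is true.
  18. (!S || !W) — !S is true.
  19. (!S || W) — W is true.
  20. (W || Q || !R) — W is true.
  21. (!P || !U) — !P is true.
  22. (!S || Q || V) — !S is true.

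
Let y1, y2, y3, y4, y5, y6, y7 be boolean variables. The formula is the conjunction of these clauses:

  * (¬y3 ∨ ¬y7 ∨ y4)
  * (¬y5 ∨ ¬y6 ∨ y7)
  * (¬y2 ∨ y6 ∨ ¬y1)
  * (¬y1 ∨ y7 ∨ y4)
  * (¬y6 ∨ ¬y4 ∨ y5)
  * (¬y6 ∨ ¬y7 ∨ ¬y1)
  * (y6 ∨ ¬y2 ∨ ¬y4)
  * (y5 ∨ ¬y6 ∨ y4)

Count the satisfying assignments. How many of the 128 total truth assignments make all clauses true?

Case analysis on y6 and y4:
  y6=T, y4=T: remaining (y1,y2,y3,y5,y7) ∈ {(F,F,F,T,T); (F,F,T,T,T); (F,T,F,T,T); (F,T,T,T,T)} — 4.
  y6=T, y4=F: remaining (y1,y2,y3,y5,y7) ∈ {(F,F,F,T,T); (F,T,F,T,T)} — 2.
  y6=F, y4=T: forces y2=F; y1, y3, y5, y7 free → 2^4 = 16.
  y6=F, y4=F: y5 free; 7 ways for (y1,y2,y3,y7) × 2^1 = 14.
Total: 4 + 2 + 16 + 14 = 36.

36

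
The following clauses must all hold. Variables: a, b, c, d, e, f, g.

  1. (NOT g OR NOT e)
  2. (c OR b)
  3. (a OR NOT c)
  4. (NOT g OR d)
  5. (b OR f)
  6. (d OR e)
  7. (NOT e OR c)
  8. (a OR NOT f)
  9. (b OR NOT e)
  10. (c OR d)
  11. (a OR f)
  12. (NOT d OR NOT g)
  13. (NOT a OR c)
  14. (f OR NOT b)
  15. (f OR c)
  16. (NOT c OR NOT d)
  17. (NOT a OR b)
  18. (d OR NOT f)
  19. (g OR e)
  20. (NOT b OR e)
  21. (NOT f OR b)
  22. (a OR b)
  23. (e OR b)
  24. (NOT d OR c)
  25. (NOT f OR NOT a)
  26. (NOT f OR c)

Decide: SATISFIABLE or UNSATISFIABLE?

UNSATISFIABLE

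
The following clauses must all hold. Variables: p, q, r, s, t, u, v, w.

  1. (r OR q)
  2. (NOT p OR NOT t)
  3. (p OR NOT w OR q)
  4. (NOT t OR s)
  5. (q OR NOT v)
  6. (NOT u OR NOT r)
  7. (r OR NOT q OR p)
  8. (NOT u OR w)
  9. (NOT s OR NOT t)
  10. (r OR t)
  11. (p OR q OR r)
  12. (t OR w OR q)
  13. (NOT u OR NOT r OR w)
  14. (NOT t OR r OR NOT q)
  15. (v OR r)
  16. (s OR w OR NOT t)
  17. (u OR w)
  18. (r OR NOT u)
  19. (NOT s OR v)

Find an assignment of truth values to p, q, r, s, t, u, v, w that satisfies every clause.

Set p = True and propagate.
  then t is forced to False.
  then r is forced to True.
  then u is forced to False.
  then w is forced to True.
Branch on q: take q = True.
Try s = True.
  then v is forced to True.

p=T  q=T  r=T  s=T  t=F  u=F  v=T  w=T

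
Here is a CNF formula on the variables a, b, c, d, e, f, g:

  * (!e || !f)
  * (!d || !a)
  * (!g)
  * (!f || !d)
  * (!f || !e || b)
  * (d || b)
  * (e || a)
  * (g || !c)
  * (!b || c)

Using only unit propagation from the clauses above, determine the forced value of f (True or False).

(!g) is a unit clause: g = False.
(g || !c): since g = False, the clause reduces to (!c). c = False.
(!b || c): since c = False, the clause reduces to (!b). b = False.
In (b || d), b is now false; d must hold, so d = True.
(!a || !d) with d = True leaves only !a, so a = False.
(!d || !f) with d = True leaves only !f, so f = False.

False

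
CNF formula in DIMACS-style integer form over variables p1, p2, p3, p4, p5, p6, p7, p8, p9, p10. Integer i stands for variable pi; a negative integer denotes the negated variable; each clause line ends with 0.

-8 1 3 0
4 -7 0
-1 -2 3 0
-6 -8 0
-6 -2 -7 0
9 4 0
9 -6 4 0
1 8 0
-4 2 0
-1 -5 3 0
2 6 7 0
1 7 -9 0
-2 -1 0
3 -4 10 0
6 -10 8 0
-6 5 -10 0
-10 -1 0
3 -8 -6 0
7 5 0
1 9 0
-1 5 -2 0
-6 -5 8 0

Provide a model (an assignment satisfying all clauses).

p1 = F, p2 = T, p3 = T, p4 = T, p5 = T, p6 = F, p7 = T, p8 = T, p9 = T, p10 = F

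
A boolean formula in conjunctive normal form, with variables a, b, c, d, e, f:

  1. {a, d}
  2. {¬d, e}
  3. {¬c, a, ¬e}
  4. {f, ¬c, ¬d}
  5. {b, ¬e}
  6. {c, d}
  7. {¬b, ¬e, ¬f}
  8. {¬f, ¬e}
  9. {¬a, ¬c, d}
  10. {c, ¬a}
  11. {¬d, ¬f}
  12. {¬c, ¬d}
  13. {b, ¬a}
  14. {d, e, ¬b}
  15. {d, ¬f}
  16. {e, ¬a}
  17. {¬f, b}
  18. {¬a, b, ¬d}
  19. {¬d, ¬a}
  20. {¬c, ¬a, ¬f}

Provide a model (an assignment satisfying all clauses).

Try a = False.
  then d is forced to True.
  then e is forced to True.
  then c is forced to False.
  then b is forced to True.
  then f is forced to False.
Every clause has at least one true literal under this assignment.
Check each clause:
  1. {a, d} — d is true.
  2. {¬d, e} — e is true.
  3. {¬e, ¬c, a} — ¬c is true.
  4. {f, ¬d, ¬c} — ¬c is true.
  5. {¬e, b} — b is true.
  6. {c, d} — d is true.
  7. {¬b, ¬e, ¬f} — ¬f is true.
  8. {¬e, ¬f} — ¬f is true.
  9. {¬a, ¬c, d} — d is true.
  10. {c, ¬a} — ¬a is true.
  11. {¬d, ¬f} — ¬f is true.
  12. {¬c, ¬d} — ¬c is true.
  13. {¬a, b} — b is true.
  14. {e, ¬b, d} — d is true.
  15. {d, ¬f} — ¬f is true.
  16. {e, ¬a} — e is true.
  17. {¬f, b} — ¬f is true.
  18. {¬d, b, ¬a} — b is true.
  19. {¬d, ¬a} — ¬a is true.
  20. {¬c, ¬a, ¬f} — ¬f is true.

a=False, b=True, c=False, d=True, e=True, f=False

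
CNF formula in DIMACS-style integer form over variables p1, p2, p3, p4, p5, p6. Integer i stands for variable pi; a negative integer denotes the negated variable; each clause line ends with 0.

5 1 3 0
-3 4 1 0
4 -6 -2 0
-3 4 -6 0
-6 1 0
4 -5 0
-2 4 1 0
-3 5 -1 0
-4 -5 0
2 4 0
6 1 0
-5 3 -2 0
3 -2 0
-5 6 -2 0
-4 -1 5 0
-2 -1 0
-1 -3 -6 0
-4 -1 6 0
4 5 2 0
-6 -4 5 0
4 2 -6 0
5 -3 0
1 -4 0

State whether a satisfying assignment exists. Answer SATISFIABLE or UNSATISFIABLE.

UNSATISFIABLE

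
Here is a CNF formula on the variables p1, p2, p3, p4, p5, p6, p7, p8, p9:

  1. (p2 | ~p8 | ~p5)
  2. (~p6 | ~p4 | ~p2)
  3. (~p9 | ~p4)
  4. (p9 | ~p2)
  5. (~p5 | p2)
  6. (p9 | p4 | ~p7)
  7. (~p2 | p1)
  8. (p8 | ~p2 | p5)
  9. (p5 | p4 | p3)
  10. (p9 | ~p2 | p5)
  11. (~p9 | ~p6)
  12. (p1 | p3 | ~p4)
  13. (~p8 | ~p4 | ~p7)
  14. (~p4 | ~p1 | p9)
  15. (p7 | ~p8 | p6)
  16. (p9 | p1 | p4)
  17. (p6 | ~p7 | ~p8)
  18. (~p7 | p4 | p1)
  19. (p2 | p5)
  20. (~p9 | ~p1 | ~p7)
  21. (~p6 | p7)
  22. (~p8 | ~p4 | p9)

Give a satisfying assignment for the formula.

p1 = True, p2 = True, p3 = False, p4 = False, p5 = True, p6 = False, p7 = False, p8 = False, p9 = True

Check each clause:
  1. (~p8 | p2 | ~p5) — ~p8 is true.
  2. (~p2 | ~p4 | ~p6) — ~p6 is true.
  3. (~p4 | ~p9) — ~p4 is true.
  4. (p9 | ~p2) — p9 is true.
  5. (p2 | ~p5) — p2 is true.
  6. (p4 | ~p7 | p9) — ~p7 is true.
  7. (p1 | ~p2) — p1 is true.
  8. (p5 | p8 | ~p2) — p5 is true.
  9. (p4 | p5 | p3) — p5 is true.
  10. (~p2 | p5 | p9) — p9 is true.
  11. (~p9 | ~p6) — ~p6 is true.
  12. (p3 | ~p4 | p1) — p1 is true.
  13. (~p8 | ~p4 | ~p7) — ~p8 is true.
  14. (~p1 | p9 | ~p4) — p9 is true.
  15. (p6 | ~p8 | p7) — ~p8 is true.
  16. (p9 | p1 | p4) — p1 is true.
  17. (~p8 | p6 | ~p7) — ~p8 is true.
  18. (p4 | ~p7 | p1) — p1 is true.
  19. (p2 | p5) — p2 is true.
  20. (~p7 | ~p1 | ~p9) — ~p7 is true.
  21. (p7 | ~p6) — ~p6 is true.
  22. (~p8 | p9 | ~p4) — ~p8 is true.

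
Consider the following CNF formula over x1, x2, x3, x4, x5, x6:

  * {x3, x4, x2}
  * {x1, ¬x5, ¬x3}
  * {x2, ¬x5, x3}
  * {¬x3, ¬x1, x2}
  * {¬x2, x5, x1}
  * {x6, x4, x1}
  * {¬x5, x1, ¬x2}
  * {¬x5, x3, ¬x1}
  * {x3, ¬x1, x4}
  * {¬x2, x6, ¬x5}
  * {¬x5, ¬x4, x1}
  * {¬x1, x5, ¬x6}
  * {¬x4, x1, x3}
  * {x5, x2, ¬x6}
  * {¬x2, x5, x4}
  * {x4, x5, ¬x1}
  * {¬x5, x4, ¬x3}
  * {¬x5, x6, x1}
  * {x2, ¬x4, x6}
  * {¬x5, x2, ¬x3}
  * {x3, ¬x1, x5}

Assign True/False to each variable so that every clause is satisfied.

x1=True, x2=True, x3=True, x4=True, x5=True, x6=True

Set x1 = True and propagate.
For the remaining variables, x2 = True, x3 = True, x4 = True, x5 = True, x6 = True works.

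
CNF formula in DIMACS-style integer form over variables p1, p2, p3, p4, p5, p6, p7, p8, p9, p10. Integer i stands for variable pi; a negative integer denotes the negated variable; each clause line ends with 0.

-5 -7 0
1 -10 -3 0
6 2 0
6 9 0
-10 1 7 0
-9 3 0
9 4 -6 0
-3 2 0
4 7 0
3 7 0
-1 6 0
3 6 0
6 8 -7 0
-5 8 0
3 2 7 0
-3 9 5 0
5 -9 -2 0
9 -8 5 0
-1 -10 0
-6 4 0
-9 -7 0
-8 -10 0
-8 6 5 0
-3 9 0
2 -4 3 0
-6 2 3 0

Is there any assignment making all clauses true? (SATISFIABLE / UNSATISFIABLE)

Pure literal: p10 appears only negated; assign p10 = False.
Branch on p1: take p1 = False.
For the remaining variables, p2 = True, p3 = True, p4 = True, p5 = True, p6 = False, p7 = False, p8 = True, p9 = True works.
So p1 = 0  p2 = 1  p3 = 1  p4 = 1  p5 = 1  p6 = 0  p7 = 0  p8 = 1  p9 = 1  p10 = 0 is a satisfying assignment.

SATISFIABLE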